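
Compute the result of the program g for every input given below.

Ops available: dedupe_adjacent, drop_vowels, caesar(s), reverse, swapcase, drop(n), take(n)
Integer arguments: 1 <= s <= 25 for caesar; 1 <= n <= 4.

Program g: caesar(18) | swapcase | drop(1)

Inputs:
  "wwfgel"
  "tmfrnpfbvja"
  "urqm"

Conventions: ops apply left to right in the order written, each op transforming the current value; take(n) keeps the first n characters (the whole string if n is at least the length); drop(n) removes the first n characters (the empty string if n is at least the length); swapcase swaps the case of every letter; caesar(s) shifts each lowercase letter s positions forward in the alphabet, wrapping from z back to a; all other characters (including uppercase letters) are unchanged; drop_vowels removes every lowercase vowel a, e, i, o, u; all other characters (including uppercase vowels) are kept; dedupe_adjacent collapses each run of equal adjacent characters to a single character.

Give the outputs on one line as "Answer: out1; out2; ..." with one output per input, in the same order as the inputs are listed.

Execution, op by op:
  "wwfgel" -> "ooxywd" -> "OOXYWD" -> "OXYWD"
  "tmfrnpfbvja" -> "lexjfhxtnbs" -> "LEXJFHXTNBS" -> "EXJFHXTNBS"
  "urqm" -> "mjie" -> "MJIE" -> "JIE"

"OXYWD"; "EXJFHXTNBS"; "JIE"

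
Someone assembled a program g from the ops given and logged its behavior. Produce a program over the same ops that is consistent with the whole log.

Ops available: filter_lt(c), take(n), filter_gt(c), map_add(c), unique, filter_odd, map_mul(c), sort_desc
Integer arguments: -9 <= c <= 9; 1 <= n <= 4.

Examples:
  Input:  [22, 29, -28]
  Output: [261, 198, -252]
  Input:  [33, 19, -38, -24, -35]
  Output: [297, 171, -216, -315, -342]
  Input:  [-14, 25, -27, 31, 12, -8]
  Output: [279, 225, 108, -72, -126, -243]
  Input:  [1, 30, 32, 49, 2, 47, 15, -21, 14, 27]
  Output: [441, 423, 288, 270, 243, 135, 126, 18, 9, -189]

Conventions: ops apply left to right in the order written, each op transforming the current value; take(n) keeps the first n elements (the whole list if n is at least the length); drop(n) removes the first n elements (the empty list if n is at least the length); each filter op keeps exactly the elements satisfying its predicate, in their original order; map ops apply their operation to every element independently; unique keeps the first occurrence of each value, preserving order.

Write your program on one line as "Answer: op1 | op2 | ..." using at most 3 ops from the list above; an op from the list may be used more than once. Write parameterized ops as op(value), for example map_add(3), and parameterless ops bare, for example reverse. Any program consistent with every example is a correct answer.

sort_desc | map_mul(9)

Check, running the answer program on each example:
  [22, 29, -28] -> [29, 22, -28] -> [261, 198, -252]
  [33, 19, -38, -24, -35] -> [33, 19, -24, -35, -38] -> [297, 171, -216, -315, -342]
  [-14, 25, -27, 31, 12, -8] -> [31, 25, 12, -8, -14, -27] -> [279, 225, 108, -72, -126, -243]
  [1, 30, 32, 49, 2, 47, 15, -21, 14, 27] -> [49, 47, 32, 30, 27, 15, 14, 2, 1, -21] -> [441, 423, 288, 270, 243, 135, 126, 18, 9, -189]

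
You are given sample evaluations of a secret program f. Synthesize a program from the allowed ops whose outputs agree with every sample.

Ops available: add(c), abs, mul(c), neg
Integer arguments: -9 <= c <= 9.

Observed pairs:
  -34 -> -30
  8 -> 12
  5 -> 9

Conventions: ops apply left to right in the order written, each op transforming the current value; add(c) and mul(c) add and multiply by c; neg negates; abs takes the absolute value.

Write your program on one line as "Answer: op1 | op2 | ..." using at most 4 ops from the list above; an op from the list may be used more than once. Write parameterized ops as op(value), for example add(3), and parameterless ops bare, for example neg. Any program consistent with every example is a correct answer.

add(5) | add(1) | add(-2)

Check, running the answer program on each example:
  -34 -> -29 -> -28 -> -30
  8 -> 13 -> 14 -> 12
  5 -> 10 -> 11 -> 9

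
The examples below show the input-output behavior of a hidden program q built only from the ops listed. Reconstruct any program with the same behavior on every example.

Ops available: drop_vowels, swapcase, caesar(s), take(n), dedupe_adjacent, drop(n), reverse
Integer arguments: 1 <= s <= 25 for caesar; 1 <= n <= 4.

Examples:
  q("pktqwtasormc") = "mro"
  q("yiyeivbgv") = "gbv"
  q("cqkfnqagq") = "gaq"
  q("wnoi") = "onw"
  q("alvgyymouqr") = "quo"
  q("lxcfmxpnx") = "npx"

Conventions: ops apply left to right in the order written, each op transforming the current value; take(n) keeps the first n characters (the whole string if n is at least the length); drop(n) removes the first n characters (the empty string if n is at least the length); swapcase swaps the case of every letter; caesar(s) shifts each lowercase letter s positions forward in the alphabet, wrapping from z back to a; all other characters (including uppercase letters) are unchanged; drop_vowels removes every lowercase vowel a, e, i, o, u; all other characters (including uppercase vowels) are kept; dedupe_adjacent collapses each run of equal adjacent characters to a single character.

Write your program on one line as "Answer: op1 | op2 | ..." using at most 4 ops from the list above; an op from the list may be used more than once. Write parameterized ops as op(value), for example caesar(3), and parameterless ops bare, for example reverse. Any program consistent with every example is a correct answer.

dedupe_adjacent | reverse | drop(1) | take(3)

Check, running the answer program on each example:
  "pktqwtasormc" -> "pktqwtasormc" -> "cmrosatwqtkp" -> "mrosatwqtkp" -> "mro"
  "yiyeivbgv" -> "yiyeivbgv" -> "vgbvieyiy" -> "gbvieyiy" -> "gbv"
  "cqkfnqagq" -> "cqkfnqagq" -> "qgaqnfkqc" -> "gaqnfkqc" -> "gaq"
  "wnoi" -> "wnoi" -> "ionw" -> "onw" -> "onw"
  "alvgyymouqr" -> "alvgymouqr" -> "rquomygvla" -> "quomygvla" -> "quo"
  "lxcfmxpnx" -> "lxcfmxpnx" -> "xnpxmfcxl" -> "npxmfcxl" -> "npx"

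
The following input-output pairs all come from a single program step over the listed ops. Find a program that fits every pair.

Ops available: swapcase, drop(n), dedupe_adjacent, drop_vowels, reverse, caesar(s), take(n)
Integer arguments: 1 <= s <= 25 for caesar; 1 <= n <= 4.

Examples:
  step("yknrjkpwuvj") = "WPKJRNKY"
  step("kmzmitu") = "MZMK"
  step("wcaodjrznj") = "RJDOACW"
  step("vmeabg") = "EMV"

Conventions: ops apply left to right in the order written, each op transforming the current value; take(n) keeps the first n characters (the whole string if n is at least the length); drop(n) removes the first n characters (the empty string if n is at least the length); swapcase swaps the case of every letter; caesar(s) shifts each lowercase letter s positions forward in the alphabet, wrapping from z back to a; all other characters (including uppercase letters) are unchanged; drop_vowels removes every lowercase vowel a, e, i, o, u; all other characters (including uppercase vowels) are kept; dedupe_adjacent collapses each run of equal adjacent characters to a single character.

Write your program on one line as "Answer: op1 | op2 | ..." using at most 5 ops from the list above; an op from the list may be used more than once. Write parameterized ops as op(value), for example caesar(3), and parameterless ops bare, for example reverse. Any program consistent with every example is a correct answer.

swapcase | reverse | drop(2) | drop(1)

Check, running the answer program on each example:
  "yknrjkpwuvj" -> "YKNRJKPWUVJ" -> "JVUWPKJRNKY" -> "UWPKJRNKY" -> "WPKJRNKY"
  "kmzmitu" -> "KMZMITU" -> "UTIMZMK" -> "IMZMK" -> "MZMK"
  "wcaodjrznj" -> "WCAODJRZNJ" -> "JNZRJDOACW" -> "ZRJDOACW" -> "RJDOACW"
  "vmeabg" -> "VMEABG" -> "GBAEMV" -> "AEMV" -> "EMV"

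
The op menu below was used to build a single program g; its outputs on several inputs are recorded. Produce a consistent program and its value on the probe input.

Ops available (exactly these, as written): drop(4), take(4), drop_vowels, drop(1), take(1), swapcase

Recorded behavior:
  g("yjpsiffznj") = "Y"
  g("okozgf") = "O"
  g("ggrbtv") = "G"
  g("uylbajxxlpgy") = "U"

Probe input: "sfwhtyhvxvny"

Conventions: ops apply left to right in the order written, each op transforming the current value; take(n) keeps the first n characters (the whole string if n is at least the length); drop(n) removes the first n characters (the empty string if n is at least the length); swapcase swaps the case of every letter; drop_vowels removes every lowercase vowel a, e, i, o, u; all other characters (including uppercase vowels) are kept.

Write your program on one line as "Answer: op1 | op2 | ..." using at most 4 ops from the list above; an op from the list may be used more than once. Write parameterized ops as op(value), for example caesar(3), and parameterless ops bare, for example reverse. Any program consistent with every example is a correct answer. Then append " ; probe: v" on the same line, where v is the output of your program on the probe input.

take(4) | swapcase | take(1) ; probe: "S"

Check, running the answer program on each example:
  "yjpsiffznj" -> "yjps" -> "YJPS" -> "Y"
  "okozgf" -> "okoz" -> "OKOZ" -> "O"
  "ggrbtv" -> "ggrb" -> "GGRB" -> "G"
  "uylbajxxlpgy" -> "uylb" -> "UYLB" -> "U"
  probe: "sfwhtyhvxvny" -> "sfwh" -> "SFWH" -> "S"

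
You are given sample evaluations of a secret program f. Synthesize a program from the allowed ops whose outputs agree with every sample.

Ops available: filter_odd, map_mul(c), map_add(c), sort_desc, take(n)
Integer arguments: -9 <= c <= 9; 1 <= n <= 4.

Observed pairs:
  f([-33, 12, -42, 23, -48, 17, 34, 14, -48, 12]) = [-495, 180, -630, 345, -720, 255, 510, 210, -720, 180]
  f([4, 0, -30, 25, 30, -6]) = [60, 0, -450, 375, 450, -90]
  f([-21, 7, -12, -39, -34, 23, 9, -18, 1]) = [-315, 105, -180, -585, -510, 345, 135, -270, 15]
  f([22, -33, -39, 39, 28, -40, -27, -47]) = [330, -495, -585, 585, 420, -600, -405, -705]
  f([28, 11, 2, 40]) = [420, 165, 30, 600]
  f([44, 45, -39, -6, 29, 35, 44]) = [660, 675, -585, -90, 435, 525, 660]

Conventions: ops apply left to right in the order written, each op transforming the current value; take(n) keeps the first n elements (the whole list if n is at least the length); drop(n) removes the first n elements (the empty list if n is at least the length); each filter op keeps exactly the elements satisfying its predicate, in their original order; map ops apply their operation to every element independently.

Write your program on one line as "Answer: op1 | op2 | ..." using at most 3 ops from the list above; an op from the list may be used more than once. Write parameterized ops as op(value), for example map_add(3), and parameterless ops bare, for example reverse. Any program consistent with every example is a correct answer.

map_mul(-5) | map_mul(-3)

Check, running the answer program on each example:
  [-33, 12, -42, 23, -48, 17, 34, 14, -48, 12] -> [165, -60, 210, -115, 240, -85, -170, -70, 240, -60] -> [-495, 180, -630, 345, -720, 255, 510, 210, -720, 180]
  [4, 0, -30, 25, 30, -6] -> [-20, 0, 150, -125, -150, 30] -> [60, 0, -450, 375, 450, -90]
  [-21, 7, -12, -39, -34, 23, 9, -18, 1] -> [105, -35, 60, 195, 170, -115, -45, 90, -5] -> [-315, 105, -180, -585, -510, 345, 135, -270, 15]
  [22, -33, -39, 39, 28, -40, -27, -47] -> [-110, 165, 195, -195, -140, 200, 135, 235] -> [330, -495, -585, 585, 420, -600, -405, -705]
  [28, 11, 2, 40] -> [-140, -55, -10, -200] -> [420, 165, 30, 600]
  [44, 45, -39, -6, 29, 35, 44] -> [-220, -225, 195, 30, -145, -175, -220] -> [660, 675, -585, -90, 435, 525, 660]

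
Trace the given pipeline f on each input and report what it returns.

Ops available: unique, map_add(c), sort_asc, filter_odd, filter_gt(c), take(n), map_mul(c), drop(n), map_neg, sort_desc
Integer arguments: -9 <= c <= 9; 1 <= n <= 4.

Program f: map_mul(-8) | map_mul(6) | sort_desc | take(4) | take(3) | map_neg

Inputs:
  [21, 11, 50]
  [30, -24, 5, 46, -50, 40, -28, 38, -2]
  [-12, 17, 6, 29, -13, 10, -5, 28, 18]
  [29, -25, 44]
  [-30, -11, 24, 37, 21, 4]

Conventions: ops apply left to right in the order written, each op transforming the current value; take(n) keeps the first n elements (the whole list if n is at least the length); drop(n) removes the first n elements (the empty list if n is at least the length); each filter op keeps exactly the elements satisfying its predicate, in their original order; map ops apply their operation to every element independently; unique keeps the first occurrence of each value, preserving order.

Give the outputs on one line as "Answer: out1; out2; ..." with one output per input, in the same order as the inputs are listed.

Execution, op by op:
  [21, 11, 50] -> [-168, -88, -400] -> [-1008, -528, -2400] -> [-528, -1008, -2400] -> [-528, -1008, -2400] -> [-528, -1008, -2400] -> [528, 1008, 2400]
  [30, -24, 5, 46, -50, 40, -28, 38, -2] -> [-240, 192, -40, -368, 400, -320, 224, -304, 16] -> [-1440, 1152, -240, -2208, 2400, -1920, 1344, -1824, 96] -> [2400, 1344, 1152, 96, -240, -1440, -1824, -1920, -2208] -> [2400, 1344, 1152, 96] -> [2400, 1344, 1152] -> [-2400, -1344, -1152]
  [-12, 17, 6, 29, -13, 10, -5, 28, 18] -> [96, -136, -48, -232, 104, -80, 40, -224, -144] -> [576, -816, -288, -1392, 624, -480, 240, -1344, -864] -> [624, 576, 240, -288, -480, -816, -864, -1344, -1392] -> [624, 576, 240, -288] -> [624, 576, 240] -> [-624, -576, -240]
  [29, -25, 44] -> [-232, 200, -352] -> [-1392, 1200, -2112] -> [1200, -1392, -2112] -> [1200, -1392, -2112] -> [1200, -1392, -2112] -> [-1200, 1392, 2112]
  [-30, -11, 24, 37, 21, 4] -> [240, 88, -192, -296, -168, -32] -> [1440, 528, -1152, -1776, -1008, -192] -> [1440, 528, -192, -1008, -1152, -1776] -> [1440, 528, -192, -1008] -> [1440, 528, -192] -> [-1440, -528, 192]

[528, 1008, 2400]; [-2400, -1344, -1152]; [-624, -576, -240]; [-1200, 1392, 2112]; [-1440, -528, 192]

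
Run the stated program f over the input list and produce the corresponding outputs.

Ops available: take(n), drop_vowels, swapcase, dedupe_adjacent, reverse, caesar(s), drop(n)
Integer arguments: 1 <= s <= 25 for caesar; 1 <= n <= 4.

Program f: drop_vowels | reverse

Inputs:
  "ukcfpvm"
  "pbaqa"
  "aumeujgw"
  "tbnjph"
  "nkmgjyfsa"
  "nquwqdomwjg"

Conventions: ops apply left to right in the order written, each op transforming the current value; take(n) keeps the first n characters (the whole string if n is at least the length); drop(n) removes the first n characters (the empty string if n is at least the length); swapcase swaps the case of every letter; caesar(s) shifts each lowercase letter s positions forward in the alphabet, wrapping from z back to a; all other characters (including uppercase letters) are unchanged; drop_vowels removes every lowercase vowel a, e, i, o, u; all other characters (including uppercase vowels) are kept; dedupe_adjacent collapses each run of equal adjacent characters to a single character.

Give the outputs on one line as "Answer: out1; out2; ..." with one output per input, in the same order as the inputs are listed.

"mvpfck"; "qbp"; "wgjm"; "hpjnbt"; "sfyjgmkn"; "gjwmdqwqn"

Execution, op by op:
  "ukcfpvm" -> "kcfpvm" -> "mvpfck"
  "pbaqa" -> "pbq" -> "qbp"
  "aumeujgw" -> "mjgw" -> "wgjm"
  "tbnjph" -> "tbnjph" -> "hpjnbt"
  "nkmgjyfsa" -> "nkmgjyfs" -> "sfyjgmkn"
  "nquwqdomwjg" -> "nqwqdmwjg" -> "gjwmdqwqn"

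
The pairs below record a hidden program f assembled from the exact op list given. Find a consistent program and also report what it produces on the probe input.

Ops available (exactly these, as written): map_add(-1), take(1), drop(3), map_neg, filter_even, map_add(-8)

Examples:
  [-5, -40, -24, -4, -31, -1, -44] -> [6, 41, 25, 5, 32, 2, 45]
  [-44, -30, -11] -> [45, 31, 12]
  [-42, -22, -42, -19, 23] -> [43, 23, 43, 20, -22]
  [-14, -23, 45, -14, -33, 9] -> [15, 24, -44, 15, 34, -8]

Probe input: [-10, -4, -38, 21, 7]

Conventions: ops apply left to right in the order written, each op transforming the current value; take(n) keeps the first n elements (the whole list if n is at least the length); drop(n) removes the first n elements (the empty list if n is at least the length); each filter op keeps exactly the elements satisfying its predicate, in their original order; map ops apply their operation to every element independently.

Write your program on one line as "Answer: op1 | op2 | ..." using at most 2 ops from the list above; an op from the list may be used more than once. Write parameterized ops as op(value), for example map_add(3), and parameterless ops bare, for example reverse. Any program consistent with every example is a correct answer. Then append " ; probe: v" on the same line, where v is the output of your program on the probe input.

map_add(-1) | map_neg ; probe: [11, 5, 39, -20, -6]

Check, running the answer program on each example:
  [-5, -40, -24, -4, -31, -1, -44] -> [-6, -41, -25, -5, -32, -2, -45] -> [6, 41, 25, 5, 32, 2, 45]
  [-44, -30, -11] -> [-45, -31, -12] -> [45, 31, 12]
  [-42, -22, -42, -19, 23] -> [-43, -23, -43, -20, 22] -> [43, 23, 43, 20, -22]
  [-14, -23, 45, -14, -33, 9] -> [-15, -24, 44, -15, -34, 8] -> [15, 24, -44, 15, 34, -8]
  probe: [-10, -4, -38, 21, 7] -> [-11, -5, -39, 20, 6] -> [11, 5, 39, -20, -6]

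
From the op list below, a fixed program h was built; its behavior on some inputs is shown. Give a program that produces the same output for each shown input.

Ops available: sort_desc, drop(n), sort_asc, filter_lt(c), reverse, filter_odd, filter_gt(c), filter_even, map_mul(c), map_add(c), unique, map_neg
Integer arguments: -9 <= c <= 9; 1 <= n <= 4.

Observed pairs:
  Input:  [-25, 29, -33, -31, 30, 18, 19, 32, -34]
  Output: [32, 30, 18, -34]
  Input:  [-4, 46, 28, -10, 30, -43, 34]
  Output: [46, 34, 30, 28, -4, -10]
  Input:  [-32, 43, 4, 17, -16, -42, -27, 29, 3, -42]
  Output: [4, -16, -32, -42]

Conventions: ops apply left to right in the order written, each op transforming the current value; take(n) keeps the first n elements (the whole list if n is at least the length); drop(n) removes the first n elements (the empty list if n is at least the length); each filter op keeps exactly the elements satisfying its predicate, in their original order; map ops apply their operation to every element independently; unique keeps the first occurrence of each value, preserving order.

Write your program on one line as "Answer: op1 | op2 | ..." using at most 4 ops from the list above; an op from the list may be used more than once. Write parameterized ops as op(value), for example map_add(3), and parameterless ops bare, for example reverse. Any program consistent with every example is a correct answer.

sort_desc | filter_even | unique

Check, running the answer program on each example:
  [-25, 29, -33, -31, 30, 18, 19, 32, -34] -> [32, 30, 29, 19, 18, -25, -31, -33, -34] -> [32, 30, 18, -34] -> [32, 30, 18, -34]
  [-4, 46, 28, -10, 30, -43, 34] -> [46, 34, 30, 28, -4, -10, -43] -> [46, 34, 30, 28, -4, -10] -> [46, 34, 30, 28, -4, -10]
  [-32, 43, 4, 17, -16, -42, -27, 29, 3, -42] -> [43, 29, 17, 4, 3, -16, -27, -32, -42, -42] -> [4, -16, -32, -42, -42] -> [4, -16, -32, -42]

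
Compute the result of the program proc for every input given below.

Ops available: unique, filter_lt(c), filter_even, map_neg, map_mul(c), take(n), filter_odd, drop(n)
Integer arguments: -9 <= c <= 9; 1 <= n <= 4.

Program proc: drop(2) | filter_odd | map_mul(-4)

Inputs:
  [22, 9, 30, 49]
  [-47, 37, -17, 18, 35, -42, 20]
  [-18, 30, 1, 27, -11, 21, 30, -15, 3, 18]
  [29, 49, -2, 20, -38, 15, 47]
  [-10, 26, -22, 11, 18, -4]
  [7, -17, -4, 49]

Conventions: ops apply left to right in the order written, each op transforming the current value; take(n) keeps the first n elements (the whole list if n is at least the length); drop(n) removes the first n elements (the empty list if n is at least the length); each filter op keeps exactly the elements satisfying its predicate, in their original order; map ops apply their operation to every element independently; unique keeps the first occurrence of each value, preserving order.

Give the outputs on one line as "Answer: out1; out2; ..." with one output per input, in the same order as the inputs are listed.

Execution, op by op:
  [22, 9, 30, 49] -> [30, 49] -> [49] -> [-196]
  [-47, 37, -17, 18, 35, -42, 20] -> [-17, 18, 35, -42, 20] -> [-17, 35] -> [68, -140]
  [-18, 30, 1, 27, -11, 21, 30, -15, 3, 18] -> [1, 27, -11, 21, 30, -15, 3, 18] -> [1, 27, -11, 21, -15, 3] -> [-4, -108, 44, -84, 60, -12]
  [29, 49, -2, 20, -38, 15, 47] -> [-2, 20, -38, 15, 47] -> [15, 47] -> [-60, -188]
  [-10, 26, -22, 11, 18, -4] -> [-22, 11, 18, -4] -> [11] -> [-44]
  [7, -17, -4, 49] -> [-4, 49] -> [49] -> [-196]

[-196]; [68, -140]; [-4, -108, 44, -84, 60, -12]; [-60, -188]; [-44]; [-196]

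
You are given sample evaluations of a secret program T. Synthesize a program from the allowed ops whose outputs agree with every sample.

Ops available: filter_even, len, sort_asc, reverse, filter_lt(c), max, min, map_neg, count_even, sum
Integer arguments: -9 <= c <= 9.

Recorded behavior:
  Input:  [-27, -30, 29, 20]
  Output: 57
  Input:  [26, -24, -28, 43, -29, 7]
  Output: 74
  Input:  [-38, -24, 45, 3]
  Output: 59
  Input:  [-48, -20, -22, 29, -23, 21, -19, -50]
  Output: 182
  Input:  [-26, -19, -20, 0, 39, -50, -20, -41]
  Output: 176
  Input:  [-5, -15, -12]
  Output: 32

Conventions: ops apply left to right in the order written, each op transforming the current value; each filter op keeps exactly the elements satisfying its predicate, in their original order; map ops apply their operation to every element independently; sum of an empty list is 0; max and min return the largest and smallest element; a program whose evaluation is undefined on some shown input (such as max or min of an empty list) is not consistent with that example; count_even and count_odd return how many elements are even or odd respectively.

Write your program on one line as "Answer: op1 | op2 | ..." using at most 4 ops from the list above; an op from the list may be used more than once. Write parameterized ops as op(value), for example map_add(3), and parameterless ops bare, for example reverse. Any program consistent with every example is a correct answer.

filter_lt(8) | map_neg | sum

Check, running the answer program on each example:
  [-27, -30, 29, 20] -> [-27, -30] -> [27, 30] -> 57
  [26, -24, -28, 43, -29, 7] -> [-24, -28, -29, 7] -> [24, 28, 29, -7] -> 74
  [-38, -24, 45, 3] -> [-38, -24, 3] -> [38, 24, -3] -> 59
  [-48, -20, -22, 29, -23, 21, -19, -50] -> [-48, -20, -22, -23, -19, -50] -> [48, 20, 22, 23, 19, 50] -> 182
  [-26, -19, -20, 0, 39, -50, -20, -41] -> [-26, -19, -20, 0, -50, -20, -41] -> [26, 19, 20, 0, 50, 20, 41] -> 176
  [-5, -15, -12] -> [-5, -15, -12] -> [5, 15, 12] -> 32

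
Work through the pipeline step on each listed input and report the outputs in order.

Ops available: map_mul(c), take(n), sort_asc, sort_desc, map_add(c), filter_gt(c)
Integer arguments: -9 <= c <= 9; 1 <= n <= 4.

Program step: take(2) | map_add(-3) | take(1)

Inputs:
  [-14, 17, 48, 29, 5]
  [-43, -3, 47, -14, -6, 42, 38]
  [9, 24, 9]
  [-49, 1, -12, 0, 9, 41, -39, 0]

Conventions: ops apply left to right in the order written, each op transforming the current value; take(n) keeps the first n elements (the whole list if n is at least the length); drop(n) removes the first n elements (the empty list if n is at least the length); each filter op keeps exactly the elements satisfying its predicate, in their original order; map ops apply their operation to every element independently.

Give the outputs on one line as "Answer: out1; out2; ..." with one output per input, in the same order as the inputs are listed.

Execution, op by op:
  [-14, 17, 48, 29, 5] -> [-14, 17] -> [-17, 14] -> [-17]
  [-43, -3, 47, -14, -6, 42, 38] -> [-43, -3] -> [-46, -6] -> [-46]
  [9, 24, 9] -> [9, 24] -> [6, 21] -> [6]
  [-49, 1, -12, 0, 9, 41, -39, 0] -> [-49, 1] -> [-52, -2] -> [-52]

[-17]; [-46]; [6]; [-52]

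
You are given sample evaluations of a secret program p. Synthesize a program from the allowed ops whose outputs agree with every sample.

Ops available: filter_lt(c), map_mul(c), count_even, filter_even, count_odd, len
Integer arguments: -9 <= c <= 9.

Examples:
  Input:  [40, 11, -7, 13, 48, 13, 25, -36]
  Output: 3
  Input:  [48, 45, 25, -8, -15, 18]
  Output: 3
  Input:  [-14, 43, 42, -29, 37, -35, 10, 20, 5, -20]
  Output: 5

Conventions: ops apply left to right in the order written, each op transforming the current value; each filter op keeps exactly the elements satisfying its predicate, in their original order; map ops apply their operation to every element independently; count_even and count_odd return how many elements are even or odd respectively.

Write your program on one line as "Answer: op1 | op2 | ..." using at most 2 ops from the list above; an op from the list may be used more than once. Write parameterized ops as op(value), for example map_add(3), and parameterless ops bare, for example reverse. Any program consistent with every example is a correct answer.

filter_even | len

Check, running the answer program on each example:
  [40, 11, -7, 13, 48, 13, 25, -36] -> [40, 48, -36] -> 3
  [48, 45, 25, -8, -15, 18] -> [48, -8, 18] -> 3
  [-14, 43, 42, -29, 37, -35, 10, 20, 5, -20] -> [-14, 42, 10, 20, -20] -> 5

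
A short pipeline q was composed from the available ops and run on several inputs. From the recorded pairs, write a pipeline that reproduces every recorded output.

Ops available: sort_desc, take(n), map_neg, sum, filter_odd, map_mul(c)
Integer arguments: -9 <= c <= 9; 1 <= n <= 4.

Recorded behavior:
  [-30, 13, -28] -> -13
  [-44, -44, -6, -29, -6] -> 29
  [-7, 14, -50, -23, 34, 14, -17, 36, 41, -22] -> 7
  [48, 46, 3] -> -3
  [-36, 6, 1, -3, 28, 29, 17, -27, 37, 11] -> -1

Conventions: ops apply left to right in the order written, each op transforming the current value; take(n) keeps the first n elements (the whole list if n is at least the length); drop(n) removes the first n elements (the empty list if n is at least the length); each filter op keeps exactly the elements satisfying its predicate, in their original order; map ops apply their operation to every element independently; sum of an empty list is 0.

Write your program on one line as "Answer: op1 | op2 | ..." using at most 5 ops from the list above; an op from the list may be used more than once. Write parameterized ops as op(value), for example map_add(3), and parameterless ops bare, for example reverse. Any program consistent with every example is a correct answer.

filter_odd | take(1) | map_neg | sum

Check, running the answer program on each example:
  [-30, 13, -28] -> [13] -> [13] -> [-13] -> -13
  [-44, -44, -6, -29, -6] -> [-29] -> [-29] -> [29] -> 29
  [-7, 14, -50, -23, 34, 14, -17, 36, 41, -22] -> [-7, -23, -17, 41] -> [-7] -> [7] -> 7
  [48, 46, 3] -> [3] -> [3] -> [-3] -> -3
  [-36, 6, 1, -3, 28, 29, 17, -27, 37, 11] -> [1, -3, 29, 17, -27, 37, 11] -> [1] -> [-1] -> -1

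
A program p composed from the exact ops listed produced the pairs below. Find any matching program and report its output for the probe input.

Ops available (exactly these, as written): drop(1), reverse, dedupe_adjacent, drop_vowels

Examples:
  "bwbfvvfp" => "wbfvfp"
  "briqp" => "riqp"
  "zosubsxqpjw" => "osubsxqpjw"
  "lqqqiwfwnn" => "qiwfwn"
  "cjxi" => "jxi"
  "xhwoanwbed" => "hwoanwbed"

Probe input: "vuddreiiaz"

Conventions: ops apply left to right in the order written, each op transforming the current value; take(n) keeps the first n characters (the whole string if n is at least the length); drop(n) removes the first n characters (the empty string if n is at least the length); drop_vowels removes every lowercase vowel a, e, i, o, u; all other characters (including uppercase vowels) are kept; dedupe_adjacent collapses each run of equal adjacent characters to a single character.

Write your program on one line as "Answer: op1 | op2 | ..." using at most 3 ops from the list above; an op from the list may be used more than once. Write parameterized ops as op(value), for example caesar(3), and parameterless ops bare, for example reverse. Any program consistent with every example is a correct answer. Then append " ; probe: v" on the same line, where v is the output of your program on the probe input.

drop(1) | dedupe_adjacent ; probe: "udreiaz"

Check, running the answer program on each example:
  "bwbfvvfp" -> "wbfvvfp" -> "wbfvfp"
  "briqp" -> "riqp" -> "riqp"
  "zosubsxqpjw" -> "osubsxqpjw" -> "osubsxqpjw"
  "lqqqiwfwnn" -> "qqqiwfwnn" -> "qiwfwn"
  "cjxi" -> "jxi" -> "jxi"
  "xhwoanwbed" -> "hwoanwbed" -> "hwoanwbed"
  probe: "vuddreiiaz" -> "uddreiiaz" -> "udreiaz"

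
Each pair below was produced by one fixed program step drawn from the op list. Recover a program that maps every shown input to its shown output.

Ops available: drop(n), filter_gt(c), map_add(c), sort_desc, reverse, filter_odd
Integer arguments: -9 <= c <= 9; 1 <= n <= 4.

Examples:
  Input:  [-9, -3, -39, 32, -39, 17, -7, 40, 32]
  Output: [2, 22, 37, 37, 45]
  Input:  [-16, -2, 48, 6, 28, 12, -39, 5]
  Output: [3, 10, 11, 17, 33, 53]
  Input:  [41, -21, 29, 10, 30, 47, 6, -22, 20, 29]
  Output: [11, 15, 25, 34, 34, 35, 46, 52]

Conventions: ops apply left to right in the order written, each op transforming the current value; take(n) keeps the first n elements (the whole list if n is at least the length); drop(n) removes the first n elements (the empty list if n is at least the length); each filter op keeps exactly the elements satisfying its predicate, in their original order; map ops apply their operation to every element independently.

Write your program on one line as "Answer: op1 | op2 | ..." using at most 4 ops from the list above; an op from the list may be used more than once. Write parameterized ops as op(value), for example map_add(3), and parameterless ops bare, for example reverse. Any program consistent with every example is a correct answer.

filter_gt(-4) | map_add(5) | sort_desc | reverse

Check, running the answer program on each example:
  [-9, -3, -39, 32, -39, 17, -7, 40, 32] -> [-3, 32, 17, 40, 32] -> [2, 37, 22, 45, 37] -> [45, 37, 37, 22, 2] -> [2, 22, 37, 37, 45]
  [-16, -2, 48, 6, 28, 12, -39, 5] -> [-2, 48, 6, 28, 12, 5] -> [3, 53, 11, 33, 17, 10] -> [53, 33, 17, 11, 10, 3] -> [3, 10, 11, 17, 33, 53]
  [41, -21, 29, 10, 30, 47, 6, -22, 20, 29] -> [41, 29, 10, 30, 47, 6, 20, 29] -> [46, 34, 15, 35, 52, 11, 25, 34] -> [52, 46, 35, 34, 34, 25, 15, 11] -> [11, 15, 25, 34, 34, 35, 46, 52]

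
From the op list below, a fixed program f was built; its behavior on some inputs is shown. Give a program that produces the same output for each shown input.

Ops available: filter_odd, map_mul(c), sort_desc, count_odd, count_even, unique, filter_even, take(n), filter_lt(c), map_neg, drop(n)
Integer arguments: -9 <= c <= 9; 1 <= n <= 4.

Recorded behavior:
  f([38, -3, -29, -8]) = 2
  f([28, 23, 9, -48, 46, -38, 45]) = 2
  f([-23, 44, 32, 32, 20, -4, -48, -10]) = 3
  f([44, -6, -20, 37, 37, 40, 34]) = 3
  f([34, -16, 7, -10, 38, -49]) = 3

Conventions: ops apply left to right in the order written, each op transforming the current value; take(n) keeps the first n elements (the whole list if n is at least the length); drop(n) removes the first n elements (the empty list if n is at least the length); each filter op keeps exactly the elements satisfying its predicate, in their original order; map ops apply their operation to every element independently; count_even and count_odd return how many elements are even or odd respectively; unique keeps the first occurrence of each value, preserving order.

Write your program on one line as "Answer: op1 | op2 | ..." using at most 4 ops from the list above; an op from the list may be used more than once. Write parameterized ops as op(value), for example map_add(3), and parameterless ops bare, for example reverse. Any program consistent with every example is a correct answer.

unique | take(4) | map_neg | count_even

Check, running the answer program on each example:
  [38, -3, -29, -8] -> [38, -3, -29, -8] -> [38, -3, -29, -8] -> [-38, 3, 29, 8] -> 2
  [28, 23, 9, -48, 46, -38, 45] -> [28, 23, 9, -48, 46, -38, 45] -> [28, 23, 9, -48] -> [-28, -23, -9, 48] -> 2
  [-23, 44, 32, 32, 20, -4, -48, -10] -> [-23, 44, 32, 20, -4, -48, -10] -> [-23, 44, 32, 20] -> [23, -44, -32, -20] -> 3
  [44, -6, -20, 37, 37, 40, 34] -> [44, -6, -20, 37, 40, 34] -> [44, -6, -20, 37] -> [-44, 6, 20, -37] -> 3
  [34, -16, 7, -10, 38, -49] -> [34, -16, 7, -10, 38, -49] -> [34, -16, 7, -10] -> [-34, 16, -7, 10] -> 3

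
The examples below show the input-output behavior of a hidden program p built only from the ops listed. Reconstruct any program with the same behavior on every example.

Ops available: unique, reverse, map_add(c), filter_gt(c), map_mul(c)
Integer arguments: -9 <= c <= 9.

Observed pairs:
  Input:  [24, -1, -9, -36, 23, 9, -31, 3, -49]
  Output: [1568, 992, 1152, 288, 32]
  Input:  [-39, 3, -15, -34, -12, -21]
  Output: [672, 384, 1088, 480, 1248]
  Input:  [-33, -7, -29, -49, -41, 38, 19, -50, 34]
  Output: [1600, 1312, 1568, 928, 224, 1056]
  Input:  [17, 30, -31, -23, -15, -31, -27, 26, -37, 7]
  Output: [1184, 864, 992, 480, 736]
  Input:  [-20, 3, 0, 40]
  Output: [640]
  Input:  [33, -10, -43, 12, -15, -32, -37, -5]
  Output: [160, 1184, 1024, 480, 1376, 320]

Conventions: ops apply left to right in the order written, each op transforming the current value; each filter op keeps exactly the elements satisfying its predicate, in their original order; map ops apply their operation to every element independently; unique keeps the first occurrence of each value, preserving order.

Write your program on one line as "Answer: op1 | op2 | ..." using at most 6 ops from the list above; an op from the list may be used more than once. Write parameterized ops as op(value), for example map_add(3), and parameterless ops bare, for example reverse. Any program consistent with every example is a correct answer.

reverse | unique | map_mul(-4) | map_mul(8) | filter_gt(0)

Check, running the answer program on each example:
  [24, -1, -9, -36, 23, 9, -31, 3, -49] -> [-49, 3, -31, 9, 23, -36, -9, -1, 24] -> [-49, 3, -31, 9, 23, -36, -9, -1, 24] -> [196, -12, 124, -36, -92, 144, 36, 4, -96] -> [1568, -96, 992, -288, -736, 1152, 288, 32, -768] -> [1568, 992, 1152, 288, 32]
  [-39, 3, -15, -34, -12, -21] -> [-21, -12, -34, -15, 3, -39] -> [-21, -12, -34, -15, 3, -39] -> [84, 48, 136, 60, -12, 156] -> [672, 384, 1088, 480, -96, 1248] -> [672, 384, 1088, 480, 1248]
  [-33, -7, -29, -49, -41, 38, 19, -50, 34] -> [34, -50, 19, 38, -41, -49, -29, -7, -33] -> [34, -50, 19, 38, -41, -49, -29, -7, -33] -> [-136, 200, -76, -152, 164, 196, 116, 28, 132] -> [-1088, 1600, -608, -1216, 1312, 1568, 928, 224, 1056] -> [1600, 1312, 1568, 928, 224, 1056]
  [17, 30, -31, -23, -15, -31, -27, 26, -37, 7] -> [7, -37, 26, -27, -31, -15, -23, -31, 30, 17] -> [7, -37, 26, -27, -31, -15, -23, 30, 17] -> [-28, 148, -104, 108, 124, 60, 92, -120, -68] -> [-224, 1184, -832, 864, 992, 480, 736, -960, -544] -> [1184, 864, 992, 480, 736]
  [-20, 3, 0, 40] -> [40, 0, 3, -20] -> [40, 0, 3, -20] -> [-160, 0, -12, 80] -> [-1280, 0, -96, 640] -> [640]
  [33, -10, -43, 12, -15, -32, -37, -5] -> [-5, -37, -32, -15, 12, -43, -10, 33] -> [-5, -37, -32, -15, 12, -43, -10, 33] -> [20, 148, 128, 60, -48, 172, 40, -132] -> [160, 1184, 1024, 480, -384, 1376, 320, -1056] -> [160, 1184, 1024, 480, 1376, 320]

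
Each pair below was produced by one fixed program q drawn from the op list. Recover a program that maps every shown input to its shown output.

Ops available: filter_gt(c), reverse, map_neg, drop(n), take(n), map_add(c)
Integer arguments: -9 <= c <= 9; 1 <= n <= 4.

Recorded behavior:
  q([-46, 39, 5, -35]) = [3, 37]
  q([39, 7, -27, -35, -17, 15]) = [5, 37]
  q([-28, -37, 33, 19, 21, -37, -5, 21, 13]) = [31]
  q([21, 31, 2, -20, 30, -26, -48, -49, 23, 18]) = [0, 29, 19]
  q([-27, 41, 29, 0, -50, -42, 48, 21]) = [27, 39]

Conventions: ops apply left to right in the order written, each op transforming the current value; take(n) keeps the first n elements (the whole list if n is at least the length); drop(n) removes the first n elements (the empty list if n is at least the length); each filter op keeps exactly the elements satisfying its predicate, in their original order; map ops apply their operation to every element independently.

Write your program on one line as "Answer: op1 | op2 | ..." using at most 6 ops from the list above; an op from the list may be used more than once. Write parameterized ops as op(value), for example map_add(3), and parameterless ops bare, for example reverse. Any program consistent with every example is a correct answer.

take(3) | filter_gt(-7) | map_neg | reverse | map_neg | map_add(-2)

Check, running the answer program on each example:
  [-46, 39, 5, -35] -> [-46, 39, 5] -> [39, 5] -> [-39, -5] -> [-5, -39] -> [5, 39] -> [3, 37]
  [39, 7, -27, -35, -17, 15] -> [39, 7, -27] -> [39, 7] -> [-39, -7] -> [-7, -39] -> [7, 39] -> [5, 37]
  [-28, -37, 33, 19, 21, -37, -5, 21, 13] -> [-28, -37, 33] -> [33] -> [-33] -> [-33] -> [33] -> [31]
  [21, 31, 2, -20, 30, -26, -48, -49, 23, 18] -> [21, 31, 2] -> [21, 31, 2] -> [-21, -31, -2] -> [-2, -31, -21] -> [2, 31, 21] -> [0, 29, 19]
  [-27, 41, 29, 0, -50, -42, 48, 21] -> [-27, 41, 29] -> [41, 29] -> [-41, -29] -> [-29, -41] -> [29, 41] -> [27, 39]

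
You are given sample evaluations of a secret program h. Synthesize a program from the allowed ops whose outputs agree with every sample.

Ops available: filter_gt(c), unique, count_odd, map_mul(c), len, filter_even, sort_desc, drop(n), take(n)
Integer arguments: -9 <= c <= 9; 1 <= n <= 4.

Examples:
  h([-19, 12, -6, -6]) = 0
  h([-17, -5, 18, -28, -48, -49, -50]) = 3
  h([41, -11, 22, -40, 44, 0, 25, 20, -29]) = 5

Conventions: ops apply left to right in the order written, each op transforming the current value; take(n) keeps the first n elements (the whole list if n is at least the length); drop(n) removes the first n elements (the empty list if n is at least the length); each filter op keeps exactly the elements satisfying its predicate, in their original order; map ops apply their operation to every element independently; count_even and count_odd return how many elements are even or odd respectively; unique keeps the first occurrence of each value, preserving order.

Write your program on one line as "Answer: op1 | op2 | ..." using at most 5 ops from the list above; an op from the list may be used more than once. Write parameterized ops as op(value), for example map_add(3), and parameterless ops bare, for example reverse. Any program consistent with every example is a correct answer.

unique | drop(4) | map_mul(-4) | sort_desc | len

Check, running the answer program on each example:
  [-19, 12, -6, -6] -> [-19, 12, -6] -> [] -> [] -> [] -> 0
  [-17, -5, 18, -28, -48, -49, -50] -> [-17, -5, 18, -28, -48, -49, -50] -> [-48, -49, -50] -> [192, 196, 200] -> [200, 196, 192] -> 3
  [41, -11, 22, -40, 44, 0, 25, 20, -29] -> [41, -11, 22, -40, 44, 0, 25, 20, -29] -> [44, 0, 25, 20, -29] -> [-176, 0, -100, -80, 116] -> [116, 0, -80, -100, -176] -> 5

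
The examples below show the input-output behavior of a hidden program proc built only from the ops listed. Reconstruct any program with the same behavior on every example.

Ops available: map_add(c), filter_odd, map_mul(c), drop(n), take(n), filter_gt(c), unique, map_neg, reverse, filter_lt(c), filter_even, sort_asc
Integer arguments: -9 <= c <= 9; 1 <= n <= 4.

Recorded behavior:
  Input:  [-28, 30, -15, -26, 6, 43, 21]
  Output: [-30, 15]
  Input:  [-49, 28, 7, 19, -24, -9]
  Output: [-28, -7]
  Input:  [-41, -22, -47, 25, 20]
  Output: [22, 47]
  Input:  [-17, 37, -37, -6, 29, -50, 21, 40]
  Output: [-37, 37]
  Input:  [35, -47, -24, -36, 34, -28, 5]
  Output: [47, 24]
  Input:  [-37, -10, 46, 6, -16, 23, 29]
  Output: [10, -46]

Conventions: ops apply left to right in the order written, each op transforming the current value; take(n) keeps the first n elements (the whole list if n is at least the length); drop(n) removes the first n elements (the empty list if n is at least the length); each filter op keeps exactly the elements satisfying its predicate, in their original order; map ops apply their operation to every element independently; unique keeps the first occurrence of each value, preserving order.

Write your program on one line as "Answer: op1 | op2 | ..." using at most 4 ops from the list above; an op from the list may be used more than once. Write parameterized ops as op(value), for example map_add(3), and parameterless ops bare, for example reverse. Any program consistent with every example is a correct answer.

take(3) | drop(1) | map_mul(-1)

Check, running the answer program on each example:
  [-28, 30, -15, -26, 6, 43, 21] -> [-28, 30, -15] -> [30, -15] -> [-30, 15]
  [-49, 28, 7, 19, -24, -9] -> [-49, 28, 7] -> [28, 7] -> [-28, -7]
  [-41, -22, -47, 25, 20] -> [-41, -22, -47] -> [-22, -47] -> [22, 47]
  [-17, 37, -37, -6, 29, -50, 21, 40] -> [-17, 37, -37] -> [37, -37] -> [-37, 37]
  [35, -47, -24, -36, 34, -28, 5] -> [35, -47, -24] -> [-47, -24] -> [47, 24]
  [-37, -10, 46, 6, -16, 23, 29] -> [-37, -10, 46] -> [-10, 46] -> [10, -46]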